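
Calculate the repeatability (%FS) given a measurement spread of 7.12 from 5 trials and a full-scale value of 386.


Repeatability = (spread / full scale) * 100%.
R = (7.12 / 386) * 100
R = 1.845 %FS

1.845 %FS


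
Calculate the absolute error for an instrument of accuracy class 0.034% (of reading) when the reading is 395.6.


Absolute error = (accuracy% / 100) * reading.
Error = (0.034 / 100) * 395.6
Error = 0.00034 * 395.6
Error = 0.1345

0.1345


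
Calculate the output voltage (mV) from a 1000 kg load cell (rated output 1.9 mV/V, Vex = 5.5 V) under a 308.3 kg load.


Vout = rated_output * Vex * (load / capacity).
Vout = 1.9 * 5.5 * (308.3 / 1000)
Vout = 1.9 * 5.5 * 0.3083
Vout = 3.222 mV

3.222 mV


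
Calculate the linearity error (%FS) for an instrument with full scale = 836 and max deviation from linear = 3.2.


Linearity error = (max deviation / full scale) * 100%.
Linearity = (3.2 / 836) * 100
Linearity = 0.383 %FS

0.383 %FS


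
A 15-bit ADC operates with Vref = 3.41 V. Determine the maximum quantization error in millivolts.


The maximum quantization error is +/- LSB/2.
LSB = Vref / 2^n = 3.41 / 32768 = 0.00010406 V
Max error = LSB / 2 = 0.00010406 / 2 = 5.203e-05 V
Max error = 0.052 mV

0.052 mV


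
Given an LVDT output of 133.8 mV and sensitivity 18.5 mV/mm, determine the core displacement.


Displacement = Vout / sensitivity.
d = 133.8 / 18.5
d = 7.232 mm

7.232 mm


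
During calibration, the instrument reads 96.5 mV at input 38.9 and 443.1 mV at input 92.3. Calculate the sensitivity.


Sensitivity = (y2 - y1) / (x2 - x1).
S = (443.1 - 96.5) / (92.3 - 38.9)
S = 346.6 / 53.4
S = 6.4906 mV/unit

6.4906 mV/unit


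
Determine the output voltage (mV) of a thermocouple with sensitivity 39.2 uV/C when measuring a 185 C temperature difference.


The thermocouple output V = sensitivity * dT.
V = 39.2 uV/C * 185 C
V = 7252.0 uV
V = 7.252 mV

7.252 mV


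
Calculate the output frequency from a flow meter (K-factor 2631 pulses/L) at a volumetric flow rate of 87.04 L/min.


Frequency = K * Q / 60 (converting L/min to L/s).
f = 2631 * 87.04 / 60
f = 229002.24 / 60
f = 3816.7 Hz

3816.7 Hz


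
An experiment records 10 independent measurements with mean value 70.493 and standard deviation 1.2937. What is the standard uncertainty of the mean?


The standard uncertainty for Type A evaluation is u = s / sqrt(n).
u = 1.2937 / sqrt(10)
u = 1.2937 / 3.1623
u = 0.4091

0.4091


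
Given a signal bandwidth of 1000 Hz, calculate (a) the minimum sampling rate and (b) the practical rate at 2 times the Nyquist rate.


By Nyquist theorem, fs_min = 2 * fmax.
fs_min = 2 * 1000 = 2000 Hz
Practical rate = 2 * fs_min = 2 * 2000 = 4000 Hz

fs_min = 2000 Hz, fs_practical = 4000 Hz


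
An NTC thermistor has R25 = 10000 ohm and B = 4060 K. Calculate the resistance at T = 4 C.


NTC thermistor equation: Rt = R25 * exp(B * (1/T - 1/T25)).
T in Kelvin: 277.15 K, T25 = 298.15 K
1/T - 1/T25 = 1/277.15 - 1/298.15 = 0.00025414
B * (1/T - 1/T25) = 4060 * 0.00025414 = 1.0318
Rt = 10000 * exp(1.0318) = 28061.1 ohm

28061.1 ohm


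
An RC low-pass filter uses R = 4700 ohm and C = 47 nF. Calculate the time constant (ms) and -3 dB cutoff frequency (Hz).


Time constant: tau = R * C.
tau = 4700 * 4.70e-08 = 0.0002209 s
tau = 0.2209 ms
Cutoff frequency: fc = 1 / (2*pi*R*C).
fc = 1 / (2*pi*0.0002209) = 720.48 Hz

tau = 0.2209 ms, fc = 720.48 Hz


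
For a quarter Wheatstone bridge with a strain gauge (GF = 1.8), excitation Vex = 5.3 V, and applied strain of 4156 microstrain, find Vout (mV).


Quarter bridge output: Vout = (GF * epsilon * Vex) / 4.
Vout = (1.8 * 4156e-6 * 5.3) / 4
Vout = 0.03964824 / 4 V
Vout = 0.00991206 V = 9.9121 mV

9.9121 mV


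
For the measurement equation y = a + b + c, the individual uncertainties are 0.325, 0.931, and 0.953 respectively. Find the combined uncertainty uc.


For a sum of independent quantities, uc = sqrt(u1^2 + u2^2 + u3^2).
uc = sqrt(0.325^2 + 0.931^2 + 0.953^2)
uc = sqrt(0.105625 + 0.866761 + 0.908209)
uc = 1.3713

1.3713


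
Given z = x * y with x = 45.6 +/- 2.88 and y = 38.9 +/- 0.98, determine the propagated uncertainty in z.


For a product z = x*y, the relative uncertainty is:
uz/z = sqrt((ux/x)^2 + (uy/y)^2)
Relative uncertainties: ux/x = 2.88/45.6 = 0.063158
uy/y = 0.98/38.9 = 0.025193
z = 45.6 * 38.9 = 1773.8
uz = 1773.8 * sqrt(0.063158^2 + 0.025193^2) = 120.616

120.616


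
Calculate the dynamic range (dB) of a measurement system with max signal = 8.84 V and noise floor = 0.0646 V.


Dynamic range = 20 * log10(Vmax / Vnoise).
DR = 20 * log10(8.84 / 0.0646)
DR = 20 * log10(136.84)
DR = 42.72 dB

42.72 dB


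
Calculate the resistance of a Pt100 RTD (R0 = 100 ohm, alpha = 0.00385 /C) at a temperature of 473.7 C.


The RTD equation: Rt = R0 * (1 + alpha * T).
Rt = 100 * (1 + 0.00385 * 473.7)
Rt = 100 * (1 + 1.823745)
Rt = 100 * 2.823745
Rt = 282.374 ohm

282.374 ohm


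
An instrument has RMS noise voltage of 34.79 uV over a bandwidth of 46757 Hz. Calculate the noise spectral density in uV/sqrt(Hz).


Noise spectral density = Vrms / sqrt(BW).
NSD = 34.79 / sqrt(46757)
NSD = 34.79 / 216.2337
NSD = 0.1609 uV/sqrt(Hz)

0.1609 uV/sqrt(Hz)


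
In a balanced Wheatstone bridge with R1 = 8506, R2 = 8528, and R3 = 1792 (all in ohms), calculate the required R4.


At balance: R1*R4 = R2*R3, so R4 = R2*R3/R1.
R4 = 8528 * 1792 / 8506
R4 = 15282176 / 8506
R4 = 1796.63 ohm

1796.63 ohm


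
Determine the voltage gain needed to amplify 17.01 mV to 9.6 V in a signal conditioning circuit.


Gain = Vout / Vin (converting to same units).
G = 9.6 V / 17.01 mV
G = 9600.0 mV / 17.01 mV
G = 564.37

564.37


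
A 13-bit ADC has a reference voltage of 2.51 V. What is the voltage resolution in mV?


The resolution (LSB) of an ADC is Vref / 2^n.
LSB = 2.51 / 2^13
LSB = 2.51 / 8192
LSB = 0.0003064 V = 0.30639648 mV

0.30639648 mV


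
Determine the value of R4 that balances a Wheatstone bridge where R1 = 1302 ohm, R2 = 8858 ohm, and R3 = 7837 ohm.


At balance: R1*R4 = R2*R3, so R4 = R2*R3/R1.
R4 = 8858 * 7837 / 1302
R4 = 69420146 / 1302
R4 = 53318.08 ohm

53318.08 ohm


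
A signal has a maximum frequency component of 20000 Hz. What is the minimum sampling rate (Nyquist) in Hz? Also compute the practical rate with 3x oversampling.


By Nyquist theorem, fs_min = 2 * fmax.
fs_min = 2 * 20000 = 40000 Hz
Practical rate = 3 * fs_min = 3 * 40000 = 120000 Hz

fs_min = 40000 Hz, fs_practical = 120000 Hz


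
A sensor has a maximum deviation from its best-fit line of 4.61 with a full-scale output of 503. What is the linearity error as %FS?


Linearity error = (max deviation / full scale) * 100%.
Linearity = (4.61 / 503) * 100
Linearity = 0.917 %FS

0.917 %FS


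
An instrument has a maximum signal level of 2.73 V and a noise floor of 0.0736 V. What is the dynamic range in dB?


Dynamic range = 20 * log10(Vmax / Vnoise).
DR = 20 * log10(2.73 / 0.0736)
DR = 20 * log10(37.09)
DR = 31.39 dB

31.39 dB


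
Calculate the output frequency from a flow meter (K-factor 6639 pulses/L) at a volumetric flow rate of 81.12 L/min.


Frequency = K * Q / 60 (converting L/min to L/s).
f = 6639 * 81.12 / 60
f = 538555.68 / 60
f = 8975.93 Hz

8975.93 Hz


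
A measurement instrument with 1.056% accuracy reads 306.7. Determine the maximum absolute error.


Absolute error = (accuracy% / 100) * reading.
Error = (1.056 / 100) * 306.7
Error = 0.01056 * 306.7
Error = 3.2388

3.2388


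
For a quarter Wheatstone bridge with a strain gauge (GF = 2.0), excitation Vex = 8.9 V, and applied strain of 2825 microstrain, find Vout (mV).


Quarter bridge output: Vout = (GF * epsilon * Vex) / 4.
Vout = (2.0 * 2825e-6 * 8.9) / 4
Vout = 0.050285 / 4 V
Vout = 0.01257125 V = 12.5712 mV

12.5712 mV


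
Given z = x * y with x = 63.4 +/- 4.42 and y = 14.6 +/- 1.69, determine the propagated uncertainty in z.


For a product z = x*y, the relative uncertainty is:
uz/z = sqrt((ux/x)^2 + (uy/y)^2)
Relative uncertainties: ux/x = 4.42/63.4 = 0.069716
uy/y = 1.69/14.6 = 0.115753
z = 63.4 * 14.6 = 925.6
uz = 925.6 * sqrt(0.069716^2 + 0.115753^2) = 125.079

125.079


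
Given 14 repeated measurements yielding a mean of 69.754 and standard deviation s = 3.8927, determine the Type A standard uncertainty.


The standard uncertainty for Type A evaluation is u = s / sqrt(n).
u = 3.8927 / sqrt(14)
u = 3.8927 / 3.7417
u = 1.0404

1.0404


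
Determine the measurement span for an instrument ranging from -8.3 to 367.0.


Span = upper range - lower range.
Span = 367.0 - (-8.3)
Span = 375.3

375.3


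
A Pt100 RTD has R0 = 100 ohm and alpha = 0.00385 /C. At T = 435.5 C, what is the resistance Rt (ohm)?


The RTD equation: Rt = R0 * (1 + alpha * T).
Rt = 100 * (1 + 0.00385 * 435.5)
Rt = 100 * (1 + 1.676675)
Rt = 100 * 2.676675
Rt = 267.668 ohm

267.668 ohm


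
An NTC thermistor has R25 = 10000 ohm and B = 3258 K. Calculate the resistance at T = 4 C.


NTC thermistor equation: Rt = R25 * exp(B * (1/T - 1/T25)).
T in Kelvin: 277.15 K, T25 = 298.15 K
1/T - 1/T25 = 1/277.15 - 1/298.15 = 0.00025414
B * (1/T - 1/T25) = 3258 * 0.00025414 = 0.828
Rt = 10000 * exp(0.828) = 22886.9 ohm

22886.9 ohm


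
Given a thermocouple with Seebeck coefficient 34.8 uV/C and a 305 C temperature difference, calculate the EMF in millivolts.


The thermocouple output V = sensitivity * dT.
V = 34.8 uV/C * 305 C
V = 10614.0 uV
V = 10.614 mV

10.614 mV


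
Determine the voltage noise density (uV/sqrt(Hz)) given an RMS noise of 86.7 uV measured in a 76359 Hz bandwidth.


Noise spectral density = Vrms / sqrt(BW).
NSD = 86.7 / sqrt(76359)
NSD = 86.7 / 276.3313
NSD = 0.3138 uV/sqrt(Hz)

0.3138 uV/sqrt(Hz)


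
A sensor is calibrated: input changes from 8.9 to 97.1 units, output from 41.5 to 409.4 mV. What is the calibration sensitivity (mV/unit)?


Sensitivity = (y2 - y1) / (x2 - x1).
S = (409.4 - 41.5) / (97.1 - 8.9)
S = 367.9 / 88.2
S = 4.1712 mV/unit

4.1712 mV/unit


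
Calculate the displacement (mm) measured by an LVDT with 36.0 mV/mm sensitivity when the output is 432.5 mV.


Displacement = Vout / sensitivity.
d = 432.5 / 36.0
d = 12.014 mm

12.014 mm


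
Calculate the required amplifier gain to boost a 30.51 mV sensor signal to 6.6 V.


Gain = Vout / Vin (converting to same units).
G = 6.6 V / 30.51 mV
G = 6600.0 mV / 30.51 mV
G = 216.32

216.32


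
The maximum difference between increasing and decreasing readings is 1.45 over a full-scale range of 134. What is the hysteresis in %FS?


Hysteresis = (max difference / full scale) * 100%.
H = (1.45 / 134) * 100
H = 1.082 %FS

1.082 %FS


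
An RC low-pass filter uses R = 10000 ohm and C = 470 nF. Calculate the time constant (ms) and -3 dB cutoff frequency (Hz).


Time constant: tau = R * C.
tau = 10000 * 4.70e-07 = 0.0047 s
tau = 4.7 ms
Cutoff frequency: fc = 1 / (2*pi*R*C).
fc = 1 / (2*pi*0.0047) = 33.86 Hz

tau = 4.7 ms, fc = 33.86 Hz


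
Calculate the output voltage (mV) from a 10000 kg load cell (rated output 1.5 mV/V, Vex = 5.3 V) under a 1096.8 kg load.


Vout = rated_output * Vex * (load / capacity).
Vout = 1.5 * 5.3 * (1096.8 / 10000)
Vout = 1.5 * 5.3 * 0.10968
Vout = 0.872 mV

0.872 mV


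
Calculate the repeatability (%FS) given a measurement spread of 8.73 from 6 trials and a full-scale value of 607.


Repeatability = (spread / full scale) * 100%.
R = (8.73 / 607) * 100
R = 1.438 %FS

1.438 %FS


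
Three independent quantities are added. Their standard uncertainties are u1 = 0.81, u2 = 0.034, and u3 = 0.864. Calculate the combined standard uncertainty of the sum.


For a sum of independent quantities, uc = sqrt(u1^2 + u2^2 + u3^2).
uc = sqrt(0.81^2 + 0.034^2 + 0.864^2)
uc = sqrt(0.6561 + 0.001156 + 0.746496)
uc = 1.1848

1.1848


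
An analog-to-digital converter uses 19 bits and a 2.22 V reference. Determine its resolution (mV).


The resolution (LSB) of an ADC is Vref / 2^n.
LSB = 2.22 / 2^19
LSB = 2.22 / 524288
LSB = 4.23e-06 V = 0.00423431 mV

0.00423431 mV


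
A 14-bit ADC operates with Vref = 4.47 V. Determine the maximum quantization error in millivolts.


The maximum quantization error is +/- LSB/2.
LSB = Vref / 2^n = 4.47 / 16384 = 0.00027283 V
Max error = LSB / 2 = 0.00027283 / 2 = 0.00013641 V
Max error = 0.1364 mV

0.1364 mV


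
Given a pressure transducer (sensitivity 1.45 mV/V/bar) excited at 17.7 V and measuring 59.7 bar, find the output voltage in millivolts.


Output = sensitivity * Vex * P.
Vout = 1.45 * 17.7 * 59.7
Vout = 25.665 * 59.7
Vout = 1532.2 mV

1532.2 mV


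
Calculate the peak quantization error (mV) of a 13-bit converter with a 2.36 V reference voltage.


The maximum quantization error is +/- LSB/2.
LSB = Vref / 2^n = 2.36 / 8192 = 0.00028809 V
Max error = LSB / 2 = 0.00028809 / 2 = 0.00014404 V
Max error = 0.144 mV

0.144 mV


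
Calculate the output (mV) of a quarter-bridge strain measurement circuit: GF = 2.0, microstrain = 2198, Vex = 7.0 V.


Quarter bridge output: Vout = (GF * epsilon * Vex) / 4.
Vout = (2.0 * 2198e-6 * 7.0) / 4
Vout = 0.030772 / 4 V
Vout = 0.007693 V = 7.693 mV

7.693 mV


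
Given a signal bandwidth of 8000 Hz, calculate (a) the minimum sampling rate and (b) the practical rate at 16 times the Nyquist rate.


By Nyquist theorem, fs_min = 2 * fmax.
fs_min = 2 * 8000 = 16000 Hz
Practical rate = 16 * fs_min = 16 * 16000 = 256000 Hz

fs_min = 16000 Hz, fs_practical = 256000 Hz


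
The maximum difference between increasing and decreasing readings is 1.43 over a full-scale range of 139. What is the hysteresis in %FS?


Hysteresis = (max difference / full scale) * 100%.
H = (1.43 / 139) * 100
H = 1.029 %FS

1.029 %FS


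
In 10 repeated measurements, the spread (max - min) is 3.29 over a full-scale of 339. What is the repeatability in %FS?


Repeatability = (spread / full scale) * 100%.
R = (3.29 / 339) * 100
R = 0.971 %FS

0.971 %FS


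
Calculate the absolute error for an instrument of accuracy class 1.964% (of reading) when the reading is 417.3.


Absolute error = (accuracy% / 100) * reading.
Error = (1.964 / 100) * 417.3
Error = 0.01964 * 417.3
Error = 8.1958

8.1958


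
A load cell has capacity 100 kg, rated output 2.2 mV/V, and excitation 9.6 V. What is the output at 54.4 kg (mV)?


Vout = rated_output * Vex * (load / capacity).
Vout = 2.2 * 9.6 * (54.4 / 100)
Vout = 2.2 * 9.6 * 0.544
Vout = 11.489 mV

11.489 mV


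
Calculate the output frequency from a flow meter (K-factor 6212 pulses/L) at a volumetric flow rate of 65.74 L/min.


Frequency = K * Q / 60 (converting L/min to L/s).
f = 6212 * 65.74 / 60
f = 408376.88 / 60
f = 6806.28 Hz

6806.28 Hz


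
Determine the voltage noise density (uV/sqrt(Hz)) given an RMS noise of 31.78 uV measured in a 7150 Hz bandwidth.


Noise spectral density = Vrms / sqrt(BW).
NSD = 31.78 / sqrt(7150)
NSD = 31.78 / 84.5577
NSD = 0.3758 uV/sqrt(Hz)

0.3758 uV/sqrt(Hz)


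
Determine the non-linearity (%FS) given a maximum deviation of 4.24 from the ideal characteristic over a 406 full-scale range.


Linearity error = (max deviation / full scale) * 100%.
Linearity = (4.24 / 406) * 100
Linearity = 1.044 %FS

1.044 %FS


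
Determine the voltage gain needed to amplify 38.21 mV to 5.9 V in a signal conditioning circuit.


Gain = Vout / Vin (converting to same units).
G = 5.9 V / 38.21 mV
G = 5900.0 mV / 38.21 mV
G = 154.41

154.41


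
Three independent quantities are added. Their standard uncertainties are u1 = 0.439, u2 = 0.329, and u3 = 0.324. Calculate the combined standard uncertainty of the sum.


For a sum of independent quantities, uc = sqrt(u1^2 + u2^2 + u3^2).
uc = sqrt(0.439^2 + 0.329^2 + 0.324^2)
uc = sqrt(0.192721 + 0.108241 + 0.104976)
uc = 0.6371

0.6371


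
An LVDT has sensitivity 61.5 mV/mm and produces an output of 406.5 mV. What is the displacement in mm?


Displacement = Vout / sensitivity.
d = 406.5 / 61.5
d = 6.61 mm

6.61 mm


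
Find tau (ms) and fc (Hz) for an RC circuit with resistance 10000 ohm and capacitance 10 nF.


Time constant: tau = R * C.
tau = 10000 * 1.00e-08 = 0.0001 s
tau = 0.1 ms
Cutoff frequency: fc = 1 / (2*pi*R*C).
fc = 1 / (2*pi*0.0001) = 1591.55 Hz

tau = 0.1 ms, fc = 1591.55 Hz


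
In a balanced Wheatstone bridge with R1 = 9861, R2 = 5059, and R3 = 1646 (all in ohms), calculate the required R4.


At balance: R1*R4 = R2*R3, so R4 = R2*R3/R1.
R4 = 5059 * 1646 / 9861
R4 = 8327114 / 9861
R4 = 844.45 ohm

844.45 ohm


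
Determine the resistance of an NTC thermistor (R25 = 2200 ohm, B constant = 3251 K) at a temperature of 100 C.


NTC thermistor equation: Rt = R25 * exp(B * (1/T - 1/T25)).
T in Kelvin: 373.15 K, T25 = 298.15 K
1/T - 1/T25 = 1/373.15 - 1/298.15 = -0.00067413
B * (1/T - 1/T25) = 3251 * -0.00067413 = -2.1916
Rt = 2200 * exp(-2.1916) = 245.8 ohm

245.8 ohm


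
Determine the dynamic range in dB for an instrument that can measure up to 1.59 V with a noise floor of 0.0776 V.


Dynamic range = 20 * log10(Vmax / Vnoise).
DR = 20 * log10(1.59 / 0.0776)
DR = 20 * log10(20.49)
DR = 26.23 dB

26.23 dB


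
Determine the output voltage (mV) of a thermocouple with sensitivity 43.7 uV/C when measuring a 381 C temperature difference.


The thermocouple output V = sensitivity * dT.
V = 43.7 uV/C * 381 C
V = 16649.7 uV
V = 16.65 mV

16.65 mV


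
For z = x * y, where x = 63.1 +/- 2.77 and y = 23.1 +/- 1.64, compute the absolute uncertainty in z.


For a product z = x*y, the relative uncertainty is:
uz/z = sqrt((ux/x)^2 + (uy/y)^2)
Relative uncertainties: ux/x = 2.77/63.1 = 0.043899
uy/y = 1.64/23.1 = 0.070996
z = 63.1 * 23.1 = 1457.6
uz = 1457.6 * sqrt(0.043899^2 + 0.070996^2) = 121.669

121.669


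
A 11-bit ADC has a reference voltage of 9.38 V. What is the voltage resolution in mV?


The resolution (LSB) of an ADC is Vref / 2^n.
LSB = 9.38 / 2^11
LSB = 9.38 / 2048
LSB = 0.00458008 V = 4.58007812 mV

4.58007812 mV


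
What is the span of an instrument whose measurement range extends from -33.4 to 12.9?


Span = upper range - lower range.
Span = 12.9 - (-33.4)
Span = 46.3

46.3


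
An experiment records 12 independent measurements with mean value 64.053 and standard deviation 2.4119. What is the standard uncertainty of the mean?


The standard uncertainty for Type A evaluation is u = s / sqrt(n).
u = 2.4119 / sqrt(12)
u = 2.4119 / 3.4641
u = 0.6963

0.6963


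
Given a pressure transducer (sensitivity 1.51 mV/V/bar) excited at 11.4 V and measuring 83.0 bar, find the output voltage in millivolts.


Output = sensitivity * Vex * P.
Vout = 1.51 * 11.4 * 83.0
Vout = 17.214 * 83.0
Vout = 1428.76 mV

1428.76 mV


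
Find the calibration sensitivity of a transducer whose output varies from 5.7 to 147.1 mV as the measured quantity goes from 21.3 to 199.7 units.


Sensitivity = (y2 - y1) / (x2 - x1).
S = (147.1 - 5.7) / (199.7 - 21.3)
S = 141.4 / 178.4
S = 0.7926 mV/unit

0.7926 mV/unit


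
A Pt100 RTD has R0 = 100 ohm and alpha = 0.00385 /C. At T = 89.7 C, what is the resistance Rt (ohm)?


The RTD equation: Rt = R0 * (1 + alpha * T).
Rt = 100 * (1 + 0.00385 * 89.7)
Rt = 100 * (1 + 0.345345)
Rt = 100 * 1.345345
Rt = 134.535 ohm

134.535 ohm


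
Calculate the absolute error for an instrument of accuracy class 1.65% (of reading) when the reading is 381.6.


Absolute error = (accuracy% / 100) * reading.
Error = (1.65 / 100) * 381.6
Error = 0.0165 * 381.6
Error = 6.2964

6.2964


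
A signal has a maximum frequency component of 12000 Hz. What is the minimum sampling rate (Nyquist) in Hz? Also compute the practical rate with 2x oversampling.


By Nyquist theorem, fs_min = 2 * fmax.
fs_min = 2 * 12000 = 24000 Hz
Practical rate = 2 * fs_min = 2 * 24000 = 48000 Hz

fs_min = 24000 Hz, fs_practical = 48000 Hz


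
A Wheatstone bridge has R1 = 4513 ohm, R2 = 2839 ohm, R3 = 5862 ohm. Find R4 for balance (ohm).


At balance: R1*R4 = R2*R3, so R4 = R2*R3/R1.
R4 = 2839 * 5862 / 4513
R4 = 16642218 / 4513
R4 = 3687.62 ohm

3687.62 ohm


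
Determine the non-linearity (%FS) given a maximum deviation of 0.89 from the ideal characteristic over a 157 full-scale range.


Linearity error = (max deviation / full scale) * 100%.
Linearity = (0.89 / 157) * 100
Linearity = 0.567 %FS

0.567 %FS


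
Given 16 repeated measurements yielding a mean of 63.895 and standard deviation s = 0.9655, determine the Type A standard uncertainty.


The standard uncertainty for Type A evaluation is u = s / sqrt(n).
u = 0.9655 / sqrt(16)
u = 0.9655 / 4.0
u = 0.2414

0.2414


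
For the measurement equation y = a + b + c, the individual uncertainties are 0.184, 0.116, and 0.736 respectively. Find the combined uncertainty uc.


For a sum of independent quantities, uc = sqrt(u1^2 + u2^2 + u3^2).
uc = sqrt(0.184^2 + 0.116^2 + 0.736^2)
uc = sqrt(0.033856 + 0.013456 + 0.541696)
uc = 0.7675

0.7675


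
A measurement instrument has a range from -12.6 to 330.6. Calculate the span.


Span = upper range - lower range.
Span = 330.6 - (-12.6)
Span = 343.2

343.2


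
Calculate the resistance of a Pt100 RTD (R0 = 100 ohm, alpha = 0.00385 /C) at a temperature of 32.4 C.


The RTD equation: Rt = R0 * (1 + alpha * T).
Rt = 100 * (1 + 0.00385 * 32.4)
Rt = 100 * (1 + 0.12474)
Rt = 100 * 1.12474
Rt = 112.474 ohm

112.474 ohm


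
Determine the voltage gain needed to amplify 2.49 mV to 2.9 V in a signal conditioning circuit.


Gain = Vout / Vin (converting to same units).
G = 2.9 V / 2.49 mV
G = 2900.0 mV / 2.49 mV
G = 1164.66

1164.66


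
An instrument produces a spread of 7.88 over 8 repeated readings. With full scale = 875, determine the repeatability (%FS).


Repeatability = (spread / full scale) * 100%.
R = (7.88 / 875) * 100
R = 0.901 %FS

0.901 %FS


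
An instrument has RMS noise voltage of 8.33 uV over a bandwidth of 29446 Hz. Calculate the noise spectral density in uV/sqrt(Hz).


Noise spectral density = Vrms / sqrt(BW).
NSD = 8.33 / sqrt(29446)
NSD = 8.33 / 171.5984
NSD = 0.0485 uV/sqrt(Hz)

0.0485 uV/sqrt(Hz)


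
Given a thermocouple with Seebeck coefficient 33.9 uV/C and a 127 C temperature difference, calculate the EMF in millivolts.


The thermocouple output V = sensitivity * dT.
V = 33.9 uV/C * 127 C
V = 4305.3 uV
V = 4.305 mV

4.305 mV


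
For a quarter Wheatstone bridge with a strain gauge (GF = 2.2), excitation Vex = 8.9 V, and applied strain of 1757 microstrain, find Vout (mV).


Quarter bridge output: Vout = (GF * epsilon * Vex) / 4.
Vout = (2.2 * 1757e-6 * 8.9) / 4
Vout = 0.03440206 / 4 V
Vout = 0.00860051 V = 8.6005 mV

8.6005 mV


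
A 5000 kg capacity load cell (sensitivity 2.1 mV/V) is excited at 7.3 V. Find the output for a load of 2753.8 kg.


Vout = rated_output * Vex * (load / capacity).
Vout = 2.1 * 7.3 * (2753.8 / 5000)
Vout = 2.1 * 7.3 * 0.55076
Vout = 8.443 mV

8.443 mV


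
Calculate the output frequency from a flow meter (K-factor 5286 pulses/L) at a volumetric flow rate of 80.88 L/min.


Frequency = K * Q / 60 (converting L/min to L/s).
f = 5286 * 80.88 / 60
f = 427531.68 / 60
f = 7125.53 Hz

7125.53 Hz


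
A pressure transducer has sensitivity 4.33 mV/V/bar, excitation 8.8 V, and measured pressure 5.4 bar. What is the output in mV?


Output = sensitivity * Vex * P.
Vout = 4.33 * 8.8 * 5.4
Vout = 38.104 * 5.4
Vout = 205.76 mV

205.76 mV


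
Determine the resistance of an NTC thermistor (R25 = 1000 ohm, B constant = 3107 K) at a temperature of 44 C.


NTC thermistor equation: Rt = R25 * exp(B * (1/T - 1/T25)).
T in Kelvin: 317.15 K, T25 = 298.15 K
1/T - 1/T25 = 1/317.15 - 1/298.15 = -0.00020093
B * (1/T - 1/T25) = 3107 * -0.00020093 = -0.6243
Rt = 1000 * exp(-0.6243) = 535.6 ohm

535.6 ohm


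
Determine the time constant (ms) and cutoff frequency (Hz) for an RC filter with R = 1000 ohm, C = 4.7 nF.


Time constant: tau = R * C.
tau = 1000 * 4.70e-09 = 4.7e-06 s
tau = 0.0047 ms
Cutoff frequency: fc = 1 / (2*pi*R*C).
fc = 1 / (2*pi*4.7e-06) = 33862.75 Hz

tau = 0.0047 ms, fc = 33862.75 Hz


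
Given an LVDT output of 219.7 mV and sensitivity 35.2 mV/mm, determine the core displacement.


Displacement = Vout / sensitivity.
d = 219.7 / 35.2
d = 6.241 mm

6.241 mm


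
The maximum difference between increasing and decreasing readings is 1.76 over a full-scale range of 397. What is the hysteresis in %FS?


Hysteresis = (max difference / full scale) * 100%.
H = (1.76 / 397) * 100
H = 0.443 %FS

0.443 %FS


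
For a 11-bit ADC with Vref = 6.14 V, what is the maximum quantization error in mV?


The maximum quantization error is +/- LSB/2.
LSB = Vref / 2^n = 6.14 / 2048 = 0.00299805 V
Max error = LSB / 2 = 0.00299805 / 2 = 0.00149902 V
Max error = 1.499 mV

1.499 mV


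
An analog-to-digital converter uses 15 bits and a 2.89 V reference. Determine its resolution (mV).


The resolution (LSB) of an ADC is Vref / 2^n.
LSB = 2.89 / 2^15
LSB = 2.89 / 32768
LSB = 8.82e-05 V = 0.0881958 mV

0.0881958 mV


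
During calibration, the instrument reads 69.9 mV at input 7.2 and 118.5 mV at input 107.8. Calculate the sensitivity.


Sensitivity = (y2 - y1) / (x2 - x1).
S = (118.5 - 69.9) / (107.8 - 7.2)
S = 48.6 / 100.6
S = 0.4831 mV/unit

0.4831 mV/unit


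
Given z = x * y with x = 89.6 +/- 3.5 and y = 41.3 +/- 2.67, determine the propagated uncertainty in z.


For a product z = x*y, the relative uncertainty is:
uz/z = sqrt((ux/x)^2 + (uy/y)^2)
Relative uncertainties: ux/x = 3.5/89.6 = 0.039062
uy/y = 2.67/41.3 = 0.064649
z = 89.6 * 41.3 = 3700.5
uz = 3700.5 * sqrt(0.039062^2 + 0.064649^2) = 279.511

279.511


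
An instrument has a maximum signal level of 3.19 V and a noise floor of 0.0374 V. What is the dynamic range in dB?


Dynamic range = 20 * log10(Vmax / Vnoise).
DR = 20 * log10(3.19 / 0.0374)
DR = 20 * log10(85.29)
DR = 38.62 dB

38.62 dB


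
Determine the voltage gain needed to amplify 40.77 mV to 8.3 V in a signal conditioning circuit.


Gain = Vout / Vin (converting to same units).
G = 8.3 V / 40.77 mV
G = 8300.0 mV / 40.77 mV
G = 203.58

203.58


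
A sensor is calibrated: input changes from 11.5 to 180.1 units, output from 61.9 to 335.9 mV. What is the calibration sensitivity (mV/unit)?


Sensitivity = (y2 - y1) / (x2 - x1).
S = (335.9 - 61.9) / (180.1 - 11.5)
S = 274.0 / 168.6
S = 1.6251 mV/unit

1.6251 mV/unit


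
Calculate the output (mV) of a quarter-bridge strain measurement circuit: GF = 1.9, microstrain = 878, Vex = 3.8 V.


Quarter bridge output: Vout = (GF * epsilon * Vex) / 4.
Vout = (1.9 * 878e-6 * 3.8) / 4
Vout = 0.00633916 / 4 V
Vout = 0.00158479 V = 1.5848 mV

1.5848 mV


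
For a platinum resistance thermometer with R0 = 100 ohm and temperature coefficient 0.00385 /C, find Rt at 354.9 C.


The RTD equation: Rt = R0 * (1 + alpha * T).
Rt = 100 * (1 + 0.00385 * 354.9)
Rt = 100 * (1 + 1.366365)
Rt = 100 * 2.366365
Rt = 236.637 ohm

236.637 ohm


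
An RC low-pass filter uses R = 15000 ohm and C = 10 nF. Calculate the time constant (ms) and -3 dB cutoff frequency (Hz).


Time constant: tau = R * C.
tau = 15000 * 1.00e-08 = 0.00015 s
tau = 0.15 ms
Cutoff frequency: fc = 1 / (2*pi*R*C).
fc = 1 / (2*pi*0.00015) = 1061.03 Hz

tau = 0.15 ms, fc = 1061.03 Hz


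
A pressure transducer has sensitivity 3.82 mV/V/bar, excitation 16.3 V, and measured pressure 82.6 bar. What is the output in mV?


Output = sensitivity * Vex * P.
Vout = 3.82 * 16.3 * 82.6
Vout = 62.266 * 82.6
Vout = 5143.17 mV

5143.17 mV


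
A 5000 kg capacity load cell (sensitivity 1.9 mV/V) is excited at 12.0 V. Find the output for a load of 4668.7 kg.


Vout = rated_output * Vex * (load / capacity).
Vout = 1.9 * 12.0 * (4668.7 / 5000)
Vout = 1.9 * 12.0 * 0.93374
Vout = 21.289 mV

21.289 mV


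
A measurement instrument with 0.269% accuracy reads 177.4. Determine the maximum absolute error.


Absolute error = (accuracy% / 100) * reading.
Error = (0.269 / 100) * 177.4
Error = 0.00269 * 177.4
Error = 0.4772

0.4772


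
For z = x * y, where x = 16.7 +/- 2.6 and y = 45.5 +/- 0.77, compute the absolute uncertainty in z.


For a product z = x*y, the relative uncertainty is:
uz/z = sqrt((ux/x)^2 + (uy/y)^2)
Relative uncertainties: ux/x = 2.6/16.7 = 0.155689
uy/y = 0.77/45.5 = 0.016923
z = 16.7 * 45.5 = 759.9
uz = 759.9 * sqrt(0.155689^2 + 0.016923^2) = 118.997

118.997


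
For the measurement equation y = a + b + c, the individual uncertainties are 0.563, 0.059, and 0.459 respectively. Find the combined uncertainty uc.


For a sum of independent quantities, uc = sqrt(u1^2 + u2^2 + u3^2).
uc = sqrt(0.563^2 + 0.059^2 + 0.459^2)
uc = sqrt(0.316969 + 0.003481 + 0.210681)
uc = 0.7288

0.7288


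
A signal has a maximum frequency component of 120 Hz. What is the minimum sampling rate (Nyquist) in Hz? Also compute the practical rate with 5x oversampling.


By Nyquist theorem, fs_min = 2 * fmax.
fs_min = 2 * 120 = 240 Hz
Practical rate = 5 * fs_min = 5 * 240 = 1200 Hz

fs_min = 240 Hz, fs_practical = 1200 Hz


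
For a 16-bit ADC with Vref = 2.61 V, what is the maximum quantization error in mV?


The maximum quantization error is +/- LSB/2.
LSB = Vref / 2^n = 2.61 / 65536 = 3.983e-05 V
Max error = LSB / 2 = 3.983e-05 / 2 = 1.991e-05 V
Max error = 0.0199 mV

0.0199 mV


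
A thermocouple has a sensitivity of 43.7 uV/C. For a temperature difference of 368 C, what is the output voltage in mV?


The thermocouple output V = sensitivity * dT.
V = 43.7 uV/C * 368 C
V = 16081.6 uV
V = 16.082 mV

16.082 mV


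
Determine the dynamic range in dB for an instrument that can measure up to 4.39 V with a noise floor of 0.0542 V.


Dynamic range = 20 * log10(Vmax / Vnoise).
DR = 20 * log10(4.39 / 0.0542)
DR = 20 * log10(81.0)
DR = 38.17 dB

38.17 dB


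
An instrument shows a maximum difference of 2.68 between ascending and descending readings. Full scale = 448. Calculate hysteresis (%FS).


Hysteresis = (max difference / full scale) * 100%.
H = (2.68 / 448) * 100
H = 0.598 %FS

0.598 %FS


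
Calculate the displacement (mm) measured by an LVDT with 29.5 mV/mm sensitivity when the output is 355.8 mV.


Displacement = Vout / sensitivity.
d = 355.8 / 29.5
d = 12.061 mm

12.061 mm


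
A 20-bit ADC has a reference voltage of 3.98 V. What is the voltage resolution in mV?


The resolution (LSB) of an ADC is Vref / 2^n.
LSB = 3.98 / 2^20
LSB = 3.98 / 1048576
LSB = 3.8e-06 V = 0.00379562 mV

0.00379562 mV


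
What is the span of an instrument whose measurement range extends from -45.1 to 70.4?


Span = upper range - lower range.
Span = 70.4 - (-45.1)
Span = 115.5

115.5


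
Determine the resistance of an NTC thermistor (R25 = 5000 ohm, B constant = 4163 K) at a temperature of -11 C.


NTC thermistor equation: Rt = R25 * exp(B * (1/T - 1/T25)).
T in Kelvin: 262.15 K, T25 = 298.15 K
1/T - 1/T25 = 1/262.15 - 1/298.15 = 0.00046059
B * (1/T - 1/T25) = 4163 * 0.00046059 = 1.9175
Rt = 5000 * exp(1.9175) = 34018.0 ohm

34018.0 ohm


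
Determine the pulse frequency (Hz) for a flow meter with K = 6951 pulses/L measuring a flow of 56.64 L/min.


Frequency = K * Q / 60 (converting L/min to L/s).
f = 6951 * 56.64 / 60
f = 393704.64 / 60
f = 6561.74 Hz

6561.74 Hz


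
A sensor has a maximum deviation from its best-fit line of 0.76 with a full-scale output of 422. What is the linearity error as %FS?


Linearity error = (max deviation / full scale) * 100%.
Linearity = (0.76 / 422) * 100
Linearity = 0.18 %FS

0.18 %FS


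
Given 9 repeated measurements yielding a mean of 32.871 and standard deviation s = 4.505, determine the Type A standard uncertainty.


The standard uncertainty for Type A evaluation is u = s / sqrt(n).
u = 4.505 / sqrt(9)
u = 4.505 / 3.0
u = 1.5017

1.5017


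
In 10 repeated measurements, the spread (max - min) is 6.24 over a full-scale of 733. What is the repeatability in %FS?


Repeatability = (spread / full scale) * 100%.
R = (6.24 / 733) * 100
R = 0.851 %FS

0.851 %FS


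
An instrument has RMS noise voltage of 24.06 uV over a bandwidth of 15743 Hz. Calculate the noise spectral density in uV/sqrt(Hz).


Noise spectral density = Vrms / sqrt(BW).
NSD = 24.06 / sqrt(15743)
NSD = 24.06 / 125.4711
NSD = 0.1918 uV/sqrt(Hz)

0.1918 uV/sqrt(Hz)


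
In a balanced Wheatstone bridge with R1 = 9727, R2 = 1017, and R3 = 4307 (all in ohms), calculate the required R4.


At balance: R1*R4 = R2*R3, so R4 = R2*R3/R1.
R4 = 1017 * 4307 / 9727
R4 = 4380219 / 9727
R4 = 450.32 ohm

450.32 ohm


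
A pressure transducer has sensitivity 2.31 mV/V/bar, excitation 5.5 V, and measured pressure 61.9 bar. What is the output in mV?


Output = sensitivity * Vex * P.
Vout = 2.31 * 5.5 * 61.9
Vout = 12.705 * 61.9
Vout = 786.44 mV

786.44 mV


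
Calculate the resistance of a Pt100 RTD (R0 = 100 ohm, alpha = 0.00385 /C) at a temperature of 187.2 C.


The RTD equation: Rt = R0 * (1 + alpha * T).
Rt = 100 * (1 + 0.00385 * 187.2)
Rt = 100 * (1 + 0.72072)
Rt = 100 * 1.72072
Rt = 172.072 ohm

172.072 ohm


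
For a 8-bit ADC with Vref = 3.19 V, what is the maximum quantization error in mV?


The maximum quantization error is +/- LSB/2.
LSB = Vref / 2^n = 3.19 / 256 = 0.01246094 V
Max error = LSB / 2 = 0.01246094 / 2 = 0.00623047 V
Max error = 6.2305 mV

6.2305 mV


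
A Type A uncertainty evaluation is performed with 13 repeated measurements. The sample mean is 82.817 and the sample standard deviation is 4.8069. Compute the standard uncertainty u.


The standard uncertainty for Type A evaluation is u = s / sqrt(n).
u = 4.8069 / sqrt(13)
u = 4.8069 / 3.6056
u = 1.3332

1.3332


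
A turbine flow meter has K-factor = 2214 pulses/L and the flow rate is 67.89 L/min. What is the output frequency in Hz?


Frequency = K * Q / 60 (converting L/min to L/s).
f = 2214 * 67.89 / 60
f = 150308.46 / 60
f = 2505.14 Hz

2505.14 Hz


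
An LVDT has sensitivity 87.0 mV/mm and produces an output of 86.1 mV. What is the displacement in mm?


Displacement = Vout / sensitivity.
d = 86.1 / 87.0
d = 0.99 mm

0.99 mm


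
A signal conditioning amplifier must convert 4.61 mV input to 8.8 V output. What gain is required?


Gain = Vout / Vin (converting to same units).
G = 8.8 V / 4.61 mV
G = 8800.0 mV / 4.61 mV
G = 1908.89

1908.89


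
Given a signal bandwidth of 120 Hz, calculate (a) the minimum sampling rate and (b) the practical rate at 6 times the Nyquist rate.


By Nyquist theorem, fs_min = 2 * fmax.
fs_min = 2 * 120 = 240 Hz
Practical rate = 6 * fs_min = 6 * 240 = 1440 Hz

fs_min = 240 Hz, fs_practical = 1440 Hz


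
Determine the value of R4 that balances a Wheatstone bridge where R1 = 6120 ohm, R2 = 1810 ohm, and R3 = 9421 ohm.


At balance: R1*R4 = R2*R3, so R4 = R2*R3/R1.
R4 = 1810 * 9421 / 6120
R4 = 17052010 / 6120
R4 = 2786.28 ohm

2786.28 ohm


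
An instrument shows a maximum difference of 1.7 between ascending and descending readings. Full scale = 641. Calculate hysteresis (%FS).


Hysteresis = (max difference / full scale) * 100%.
H = (1.7 / 641) * 100
H = 0.265 %FS

0.265 %FS


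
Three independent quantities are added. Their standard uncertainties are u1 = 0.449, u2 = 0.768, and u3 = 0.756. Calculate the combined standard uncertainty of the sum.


For a sum of independent quantities, uc = sqrt(u1^2 + u2^2 + u3^2).
uc = sqrt(0.449^2 + 0.768^2 + 0.756^2)
uc = sqrt(0.201601 + 0.589824 + 0.571536)
uc = 1.1675

1.1675


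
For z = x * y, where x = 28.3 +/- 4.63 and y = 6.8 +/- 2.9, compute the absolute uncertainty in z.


For a product z = x*y, the relative uncertainty is:
uz/z = sqrt((ux/x)^2 + (uy/y)^2)
Relative uncertainties: ux/x = 4.63/28.3 = 0.163604
uy/y = 2.9/6.8 = 0.426471
z = 28.3 * 6.8 = 192.4
uz = 192.4 * sqrt(0.163604^2 + 0.426471^2) = 87.902

87.902


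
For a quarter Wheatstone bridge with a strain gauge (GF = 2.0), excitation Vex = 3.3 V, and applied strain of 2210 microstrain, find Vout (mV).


Quarter bridge output: Vout = (GF * epsilon * Vex) / 4.
Vout = (2.0 * 2210e-6 * 3.3) / 4
Vout = 0.014586 / 4 V
Vout = 0.0036465 V = 3.6465 mV

3.6465 mV


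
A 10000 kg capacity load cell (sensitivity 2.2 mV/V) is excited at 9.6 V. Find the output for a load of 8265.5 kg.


Vout = rated_output * Vex * (load / capacity).
Vout = 2.2 * 9.6 * (8265.5 / 10000)
Vout = 2.2 * 9.6 * 0.82655
Vout = 17.457 mV

17.457 mV


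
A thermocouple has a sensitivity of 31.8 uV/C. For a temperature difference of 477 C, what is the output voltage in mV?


The thermocouple output V = sensitivity * dT.
V = 31.8 uV/C * 477 C
V = 15168.6 uV
V = 15.169 mV

15.169 mV


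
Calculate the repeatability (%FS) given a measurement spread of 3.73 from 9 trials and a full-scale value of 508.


Repeatability = (spread / full scale) * 100%.
R = (3.73 / 508) * 100
R = 0.734 %FS

0.734 %FS


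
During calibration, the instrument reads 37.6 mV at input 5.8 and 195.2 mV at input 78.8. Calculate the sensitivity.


Sensitivity = (y2 - y1) / (x2 - x1).
S = (195.2 - 37.6) / (78.8 - 5.8)
S = 157.6 / 73.0
S = 2.1589 mV/unit

2.1589 mV/unit


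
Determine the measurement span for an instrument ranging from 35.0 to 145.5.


Span = upper range - lower range.
Span = 145.5 - (35.0)
Span = 110.5

110.5


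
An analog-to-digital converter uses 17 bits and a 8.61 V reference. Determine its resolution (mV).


The resolution (LSB) of an ADC is Vref / 2^n.
LSB = 8.61 / 2^17
LSB = 8.61 / 131072
LSB = 6.569e-05 V = 0.06568909 mV

0.06568909 mV


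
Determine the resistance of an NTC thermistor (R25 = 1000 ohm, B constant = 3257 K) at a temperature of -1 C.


NTC thermistor equation: Rt = R25 * exp(B * (1/T - 1/T25)).
T in Kelvin: 272.15 K, T25 = 298.15 K
1/T - 1/T25 = 1/272.15 - 1/298.15 = 0.00032043
B * (1/T - 1/T25) = 3257 * 0.00032043 = 1.0436
Rt = 1000 * exp(1.0436) = 2839.5 ohm

2839.5 ohm


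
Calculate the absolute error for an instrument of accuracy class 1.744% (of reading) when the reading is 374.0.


Absolute error = (accuracy% / 100) * reading.
Error = (1.744 / 100) * 374.0
Error = 0.01744 * 374.0
Error = 6.5226

6.5226


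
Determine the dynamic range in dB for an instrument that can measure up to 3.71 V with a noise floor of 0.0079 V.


Dynamic range = 20 * log10(Vmax / Vnoise).
DR = 20 * log10(3.71 / 0.0079)
DR = 20 * log10(469.62)
DR = 53.43 dB

53.43 dB


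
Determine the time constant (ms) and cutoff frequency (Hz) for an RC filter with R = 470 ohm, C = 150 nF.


Time constant: tau = R * C.
tau = 470 * 1.50e-07 = 7.05e-05 s
tau = 0.0705 ms
Cutoff frequency: fc = 1 / (2*pi*R*C).
fc = 1 / (2*pi*7.05e-05) = 2257.52 Hz

tau = 0.0705 ms, fc = 2257.52 Hz


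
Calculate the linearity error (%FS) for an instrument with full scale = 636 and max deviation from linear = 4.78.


Linearity error = (max deviation / full scale) * 100%.
Linearity = (4.78 / 636) * 100
Linearity = 0.752 %FS

0.752 %FS


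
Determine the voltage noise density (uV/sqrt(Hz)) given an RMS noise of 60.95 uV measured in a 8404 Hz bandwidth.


Noise spectral density = Vrms / sqrt(BW).
NSD = 60.95 / sqrt(8404)
NSD = 60.95 / 91.6733
NSD = 0.6649 uV/sqrt(Hz)

0.6649 uV/sqrt(Hz)


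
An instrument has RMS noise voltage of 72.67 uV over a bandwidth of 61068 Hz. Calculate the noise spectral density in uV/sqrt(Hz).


Noise spectral density = Vrms / sqrt(BW).
NSD = 72.67 / sqrt(61068)
NSD = 72.67 / 247.1194
NSD = 0.2941 uV/sqrt(Hz)

0.2941 uV/sqrt(Hz)


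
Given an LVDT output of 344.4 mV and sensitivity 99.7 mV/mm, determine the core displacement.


Displacement = Vout / sensitivity.
d = 344.4 / 99.7
d = 3.454 mm

3.454 mm


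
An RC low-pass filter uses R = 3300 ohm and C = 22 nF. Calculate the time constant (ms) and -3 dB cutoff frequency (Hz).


Time constant: tau = R * C.
tau = 3300 * 2.20e-08 = 7.26e-05 s
tau = 0.0726 ms
Cutoff frequency: fc = 1 / (2*pi*R*C).
fc = 1 / (2*pi*7.26e-05) = 2192.22 Hz

tau = 0.0726 ms, fc = 2192.22 Hz
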